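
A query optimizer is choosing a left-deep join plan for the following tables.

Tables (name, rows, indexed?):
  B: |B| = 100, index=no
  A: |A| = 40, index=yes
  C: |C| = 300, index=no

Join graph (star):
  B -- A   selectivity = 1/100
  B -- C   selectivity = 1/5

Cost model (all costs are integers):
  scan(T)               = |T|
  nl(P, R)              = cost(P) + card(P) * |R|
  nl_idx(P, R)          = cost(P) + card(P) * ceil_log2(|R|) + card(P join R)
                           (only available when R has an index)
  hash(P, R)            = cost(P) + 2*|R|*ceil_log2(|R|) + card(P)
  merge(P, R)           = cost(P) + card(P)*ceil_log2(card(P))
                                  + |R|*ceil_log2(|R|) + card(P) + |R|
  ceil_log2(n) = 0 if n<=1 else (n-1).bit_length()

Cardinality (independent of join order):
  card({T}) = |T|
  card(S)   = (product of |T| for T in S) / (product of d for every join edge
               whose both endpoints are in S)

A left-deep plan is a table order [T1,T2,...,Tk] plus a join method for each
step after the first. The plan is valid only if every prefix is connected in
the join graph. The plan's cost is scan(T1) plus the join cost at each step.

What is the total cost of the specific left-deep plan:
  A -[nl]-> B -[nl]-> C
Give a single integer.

16040

step 1: scan A: cost=40, card=40
step 2: join B via nl
    card(P join B) = 40*100/(100) = 40
    cost = 40 + 40*100 = 4040
step 3: join C via nl
    card(P join C) = 40*300/(5) = 2400
    cost = 4040 + 40*300 = 16040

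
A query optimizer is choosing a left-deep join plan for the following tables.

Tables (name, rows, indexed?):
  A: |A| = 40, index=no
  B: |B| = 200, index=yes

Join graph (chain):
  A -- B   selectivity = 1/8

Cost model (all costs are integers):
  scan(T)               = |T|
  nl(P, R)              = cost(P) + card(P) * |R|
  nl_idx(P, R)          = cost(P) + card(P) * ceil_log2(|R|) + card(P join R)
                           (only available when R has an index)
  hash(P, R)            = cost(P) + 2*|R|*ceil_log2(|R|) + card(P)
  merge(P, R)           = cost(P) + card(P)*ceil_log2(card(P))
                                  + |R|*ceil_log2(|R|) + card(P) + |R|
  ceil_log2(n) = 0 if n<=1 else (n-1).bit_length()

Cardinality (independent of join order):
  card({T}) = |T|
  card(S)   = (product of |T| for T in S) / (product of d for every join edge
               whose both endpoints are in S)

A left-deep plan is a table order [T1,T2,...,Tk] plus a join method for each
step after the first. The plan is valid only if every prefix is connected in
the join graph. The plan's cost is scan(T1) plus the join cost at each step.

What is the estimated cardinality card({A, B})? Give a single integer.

1000

Tables in S: A(40), B(200)
Edges inside S: A-B(d=8)
numerator = 40 * 200 = 8000
denominator = 8 = 8
card(S) = 8000 / 8 = 1000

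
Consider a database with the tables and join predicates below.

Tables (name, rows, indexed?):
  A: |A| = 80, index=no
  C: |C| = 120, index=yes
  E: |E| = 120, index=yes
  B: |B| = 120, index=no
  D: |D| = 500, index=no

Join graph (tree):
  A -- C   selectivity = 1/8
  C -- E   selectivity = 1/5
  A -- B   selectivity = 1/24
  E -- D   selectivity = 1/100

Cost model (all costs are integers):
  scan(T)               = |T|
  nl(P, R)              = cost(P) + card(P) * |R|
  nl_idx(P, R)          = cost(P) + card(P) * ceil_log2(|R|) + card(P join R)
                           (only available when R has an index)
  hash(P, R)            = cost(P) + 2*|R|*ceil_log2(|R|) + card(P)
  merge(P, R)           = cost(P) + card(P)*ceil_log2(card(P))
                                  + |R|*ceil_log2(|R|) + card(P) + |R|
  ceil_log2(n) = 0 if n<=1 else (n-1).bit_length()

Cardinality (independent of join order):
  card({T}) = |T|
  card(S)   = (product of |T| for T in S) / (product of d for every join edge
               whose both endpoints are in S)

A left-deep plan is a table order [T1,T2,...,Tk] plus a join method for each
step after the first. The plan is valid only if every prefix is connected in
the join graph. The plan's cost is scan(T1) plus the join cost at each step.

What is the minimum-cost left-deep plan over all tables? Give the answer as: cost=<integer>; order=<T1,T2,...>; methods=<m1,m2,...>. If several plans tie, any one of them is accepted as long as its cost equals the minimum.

cost=164120; order=B,A,C,E,D; methods=hash,hash,hash,hash

Selinger DP (subsets sized 1..n):
  {A}: scan cost=80, card=80
  {C}: scan cost=120, card=120
  {E}: scan cost=120, card=120
  {B}: scan cost=120, card=120
  {D}: scan cost=500, card=500
  {AC}: card=1200; try (A,hash)→1360, (C,merge)→1680, (A,merge)→1720, (C,hash)→1840, (C,nl_idx)→1840, (C,nl)→9680 …(+1); best=1360 via (A,hash)
  {AB}: card=400; try (A,hash)→1360, (B,merge)→1680, (A,merge)→1720, (B,hash)→1840, (B,nl)→9680, (A,nl)→9720; best=1360 via (A,hash)
  {CE}: card=2880; try (E,hash)→1920, (C,hash)→1920, (E,merge)→2040, (C,merge)→2040, (E,nl_idx)→3840, (C,nl_idx)→3840 …(+2); best=1920 via (E,hash)
  {DE}: card=600; try (E,hash)→2680, (E,nl_idx)→4600, (D,merge)→6080, (E,merge)→6460, (D,hash)→9240, (D,nl)→60120 …(+1); best=2680 via (E,hash)
  {ACE}: card=28800; try (E,hash)→4240, (A,hash)→5920, (E,merge)→16720, (E,nl_idx)→38560, (A,merge)→40000, (E,nl)→145360 …(+1); best=4240 via (E,hash)
  {ABC}: card=6000; try (C,hash)→3440, (B,hash)→4240, (C,merge)→6320, (C,nl_idx)→10160, (B,merge)→16720, (C,nl)→49360 …(+1); best=3440 via (C,hash)
  {CDE}: card=14400; try (C,hash)→4960, (C,merge)→10240, (D,hash)→13800, (C,nl_idx)→21280, (D,merge)→44360, (C,nl)→74680 …(+1); best=4960 via (C,hash)
  {ABCE}: card=144000; try (E,hash)→11120, (B,hash)→34720, (E,merge)→88400, (E,nl_idx)→189440, (B,merge)→466000, (E,nl)→723440 …(+1); best=11120 via (E,hash)
  {ACDE}: card=144000; try (A,hash)→20480, (D,hash)→42040, (A,merge)→221600, (D,merge)→470040, (A,nl)→1156960, (D,nl)→14404240; best=20480 via (A,hash)
  {ABCDE}: card=720000; try (D,hash)→164120, (B,hash)→166160, (D,merge)→2752120, (B,merge)→2757440, (B,nl)→17300480, (D,nl)→72011120; best=164120 via (D,hash)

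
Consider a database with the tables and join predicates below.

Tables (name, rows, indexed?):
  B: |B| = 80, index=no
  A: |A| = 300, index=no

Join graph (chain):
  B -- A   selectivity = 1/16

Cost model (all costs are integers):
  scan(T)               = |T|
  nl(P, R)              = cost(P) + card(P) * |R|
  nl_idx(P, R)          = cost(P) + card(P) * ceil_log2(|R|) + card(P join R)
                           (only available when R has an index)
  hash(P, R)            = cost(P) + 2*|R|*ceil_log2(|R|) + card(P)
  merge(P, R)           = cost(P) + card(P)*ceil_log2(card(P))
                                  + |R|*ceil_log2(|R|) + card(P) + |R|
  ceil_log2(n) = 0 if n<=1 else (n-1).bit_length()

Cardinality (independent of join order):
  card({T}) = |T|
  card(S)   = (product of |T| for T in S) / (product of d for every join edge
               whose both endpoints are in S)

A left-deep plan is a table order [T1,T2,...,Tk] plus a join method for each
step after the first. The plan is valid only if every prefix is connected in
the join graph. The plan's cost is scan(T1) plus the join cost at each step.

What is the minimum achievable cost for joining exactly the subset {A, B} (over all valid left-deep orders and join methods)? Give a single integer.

Selinger DP over subsets of {A,B}:
  {B}: scan cost=80, card=80
  {A}: scan cost=300, card=300
  {AB}: card=1500; try (B,hash)→1720, (A,merge)→3720, (B,merge)→3940, (A,hash)→5560, (A,nl)→24080, (B,nl)→24300; best=1720 via (B,hash)

1720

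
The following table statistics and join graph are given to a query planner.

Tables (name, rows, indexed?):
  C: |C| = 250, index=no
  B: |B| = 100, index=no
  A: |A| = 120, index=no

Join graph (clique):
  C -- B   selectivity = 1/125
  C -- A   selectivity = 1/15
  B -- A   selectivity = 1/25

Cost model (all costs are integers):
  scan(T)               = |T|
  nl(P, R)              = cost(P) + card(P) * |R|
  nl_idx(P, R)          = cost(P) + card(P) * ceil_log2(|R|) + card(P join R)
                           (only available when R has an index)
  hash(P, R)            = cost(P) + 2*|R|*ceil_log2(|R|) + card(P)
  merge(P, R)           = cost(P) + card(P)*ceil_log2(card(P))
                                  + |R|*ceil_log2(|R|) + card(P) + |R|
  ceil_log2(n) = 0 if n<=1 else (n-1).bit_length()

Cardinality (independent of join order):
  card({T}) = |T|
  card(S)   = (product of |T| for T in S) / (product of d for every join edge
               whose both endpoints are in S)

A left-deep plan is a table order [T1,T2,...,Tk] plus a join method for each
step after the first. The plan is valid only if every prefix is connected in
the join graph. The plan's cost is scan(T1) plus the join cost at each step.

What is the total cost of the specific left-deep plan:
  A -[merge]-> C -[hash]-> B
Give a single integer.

step 1: scan A: cost=120, card=120
step 2: join C via merge
    card(P join C) = 120*250/(15) = 2000
    cost = 120 + 120*7 + 250*8 + 120 + 250 = 3330
step 3: join B via hash
    card(P join B) = 2000*100/(125*25) = 64
    cost = 3330 + 2*100*7 + 2000 = 6730

6730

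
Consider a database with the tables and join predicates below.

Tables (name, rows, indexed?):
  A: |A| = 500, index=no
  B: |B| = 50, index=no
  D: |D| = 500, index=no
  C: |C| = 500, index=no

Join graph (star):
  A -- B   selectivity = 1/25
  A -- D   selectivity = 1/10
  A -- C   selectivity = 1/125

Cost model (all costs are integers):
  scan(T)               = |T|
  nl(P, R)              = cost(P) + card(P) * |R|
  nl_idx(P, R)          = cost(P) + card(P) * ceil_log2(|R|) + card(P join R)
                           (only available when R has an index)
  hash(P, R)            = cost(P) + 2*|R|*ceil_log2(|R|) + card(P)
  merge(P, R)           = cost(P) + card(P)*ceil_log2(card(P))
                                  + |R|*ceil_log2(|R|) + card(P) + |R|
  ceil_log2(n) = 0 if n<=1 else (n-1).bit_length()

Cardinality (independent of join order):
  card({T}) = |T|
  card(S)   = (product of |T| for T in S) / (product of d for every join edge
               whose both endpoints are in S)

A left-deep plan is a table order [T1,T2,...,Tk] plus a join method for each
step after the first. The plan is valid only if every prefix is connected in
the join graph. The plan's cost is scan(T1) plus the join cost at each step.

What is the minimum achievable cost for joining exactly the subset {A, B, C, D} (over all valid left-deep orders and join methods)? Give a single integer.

Selinger DP over subsets of {A,B,C,D}:
  {A}: scan cost=500, card=500
  {B}: scan cost=50, card=50
  {D}: scan cost=500, card=500
  {C}: scan cost=500, card=500
  {AB}: card=1000; try (B,hash)→1600, (A,merge)→5400, (B,merge)→5850, (A,hash)→9100, (A,nl)→25050, (B,nl)→25500; best=1600 via (B,hash)
  {AD}: card=25000; try (D,hash)→10000, (A,hash)→10000, (D,merge)→10500, (A,merge)→10500, (D,nl)→250500, (A,nl)→250500; best=10000 via (D,hash)
  {AC}: card=2000; try (C,hash)→10000, (A,hash)→10000, (C,merge)→10500, (A,merge)→10500, (C,nl)→250500, (A,nl)→250500; best=10000 via (C,hash)
  {ABD}: card=50000; try (D,hash)→11600, (D,merge)→17600, (B,hash)→35600, (B,merge)→410350, (D,nl)→501600, (B,nl)→1260000; best=11600 via (D,hash)
  {ABC}: card=4000; try (C,hash)→11600, (B,hash)→12600, (C,merge)→17600, (B,merge)→34350, (B,nl)→110000, (C,nl)→501600; best=11600 via (C,hash)
  {ACD}: card=100000; try (D,hash)→21000, (D,merge)→39000, (C,hash)→44000, (C,merge)→415000, (D,nl)→1010000, (C,nl)→12510000; best=21000 via (D,hash)
  {ABCD}: card=200000; try (D,hash)→24600, (D,merge)→68600, (C,hash)→70600, (B,hash)→121600, (C,merge)→866600, (B,merge)→1821350 …(+3); best=24600 via (D,hash)

24600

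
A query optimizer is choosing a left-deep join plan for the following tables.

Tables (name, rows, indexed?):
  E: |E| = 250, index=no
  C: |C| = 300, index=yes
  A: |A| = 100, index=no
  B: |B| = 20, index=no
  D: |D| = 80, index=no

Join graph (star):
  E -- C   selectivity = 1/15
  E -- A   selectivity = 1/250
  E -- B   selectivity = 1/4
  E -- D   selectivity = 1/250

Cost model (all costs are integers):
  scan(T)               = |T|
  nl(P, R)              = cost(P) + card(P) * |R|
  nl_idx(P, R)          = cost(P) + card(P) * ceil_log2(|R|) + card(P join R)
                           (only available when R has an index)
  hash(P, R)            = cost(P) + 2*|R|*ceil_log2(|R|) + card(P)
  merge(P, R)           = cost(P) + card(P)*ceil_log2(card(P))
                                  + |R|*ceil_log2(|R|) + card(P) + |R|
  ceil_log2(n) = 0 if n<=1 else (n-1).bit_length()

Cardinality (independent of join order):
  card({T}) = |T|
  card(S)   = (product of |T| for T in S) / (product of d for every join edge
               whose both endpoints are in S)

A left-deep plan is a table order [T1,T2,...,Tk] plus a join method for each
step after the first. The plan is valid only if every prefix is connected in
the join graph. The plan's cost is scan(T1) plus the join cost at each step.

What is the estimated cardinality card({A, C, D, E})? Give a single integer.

640

Tables in S: A(100), C(300), D(80), E(250)
Edges inside S: E-C(d=15), E-A(d=250), E-D(d=250)
numerator = 100 * 300 * 80 * 250 = 600000000
denominator = 15 * 250 * 250 = 937500
card(S) = 600000000 / 937500 = 640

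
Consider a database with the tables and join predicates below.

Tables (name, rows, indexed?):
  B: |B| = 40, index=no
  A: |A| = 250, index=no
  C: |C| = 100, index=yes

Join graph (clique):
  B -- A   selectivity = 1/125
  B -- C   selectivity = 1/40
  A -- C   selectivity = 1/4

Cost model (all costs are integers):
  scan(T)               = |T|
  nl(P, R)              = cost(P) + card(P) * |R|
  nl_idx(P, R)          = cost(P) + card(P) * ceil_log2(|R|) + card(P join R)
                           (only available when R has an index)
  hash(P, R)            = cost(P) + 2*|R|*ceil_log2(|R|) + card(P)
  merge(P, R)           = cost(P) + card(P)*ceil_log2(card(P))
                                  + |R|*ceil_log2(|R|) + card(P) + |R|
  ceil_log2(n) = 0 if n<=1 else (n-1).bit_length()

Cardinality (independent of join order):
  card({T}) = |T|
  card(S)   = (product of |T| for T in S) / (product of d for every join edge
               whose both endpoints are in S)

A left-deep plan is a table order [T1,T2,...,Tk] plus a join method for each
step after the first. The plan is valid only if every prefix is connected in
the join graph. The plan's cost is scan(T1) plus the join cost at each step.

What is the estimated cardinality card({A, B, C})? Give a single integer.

Tables in S: A(250), B(40), C(100)
Edges inside S: B-A(d=125), B-C(d=40), A-C(d=4)
numerator = 250 * 40 * 100 = 1000000
denominator = 125 * 40 * 4 = 20000
card(S) = 1000000 / 20000 = 50

50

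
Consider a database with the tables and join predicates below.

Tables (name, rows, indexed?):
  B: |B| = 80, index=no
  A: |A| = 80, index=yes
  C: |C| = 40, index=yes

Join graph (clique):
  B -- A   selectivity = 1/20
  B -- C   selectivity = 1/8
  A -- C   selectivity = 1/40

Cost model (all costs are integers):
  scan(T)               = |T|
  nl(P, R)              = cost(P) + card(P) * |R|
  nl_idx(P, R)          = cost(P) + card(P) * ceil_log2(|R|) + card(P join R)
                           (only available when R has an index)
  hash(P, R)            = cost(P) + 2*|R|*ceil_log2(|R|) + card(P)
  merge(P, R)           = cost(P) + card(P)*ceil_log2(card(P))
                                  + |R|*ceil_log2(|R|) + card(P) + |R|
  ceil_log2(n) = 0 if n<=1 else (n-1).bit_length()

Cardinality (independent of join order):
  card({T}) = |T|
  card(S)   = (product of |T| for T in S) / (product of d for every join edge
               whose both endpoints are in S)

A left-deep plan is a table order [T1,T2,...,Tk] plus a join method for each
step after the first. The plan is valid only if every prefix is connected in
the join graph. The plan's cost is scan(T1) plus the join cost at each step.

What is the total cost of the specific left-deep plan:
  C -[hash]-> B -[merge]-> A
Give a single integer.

5840

step 1: scan C: cost=40, card=40
step 2: join B via hash
    card(P join B) = 40*80/(8) = 400
    cost = 40 + 2*80*7 + 40 = 1200
step 3: join A via merge
    card(P join A) = 400*80/(20*40) = 40
    cost = 1200 + 400*9 + 80*7 + 400 + 80 = 5840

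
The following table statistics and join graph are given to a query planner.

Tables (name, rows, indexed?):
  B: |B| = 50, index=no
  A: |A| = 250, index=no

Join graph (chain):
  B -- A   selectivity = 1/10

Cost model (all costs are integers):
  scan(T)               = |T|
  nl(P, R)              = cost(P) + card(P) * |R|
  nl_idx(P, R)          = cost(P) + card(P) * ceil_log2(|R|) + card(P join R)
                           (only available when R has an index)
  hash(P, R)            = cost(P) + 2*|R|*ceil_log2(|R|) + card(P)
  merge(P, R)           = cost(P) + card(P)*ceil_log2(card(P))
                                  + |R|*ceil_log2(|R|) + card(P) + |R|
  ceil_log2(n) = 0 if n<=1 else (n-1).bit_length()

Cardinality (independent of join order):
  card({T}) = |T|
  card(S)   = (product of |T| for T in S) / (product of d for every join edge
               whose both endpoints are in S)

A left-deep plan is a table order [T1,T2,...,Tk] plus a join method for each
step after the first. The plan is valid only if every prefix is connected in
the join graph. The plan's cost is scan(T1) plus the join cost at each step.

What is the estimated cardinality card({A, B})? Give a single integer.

Tables in S: A(250), B(50)
Edges inside S: B-A(d=10)
numerator = 250 * 50 = 12500
denominator = 10 = 10
card(S) = 12500 / 10 = 1250

1250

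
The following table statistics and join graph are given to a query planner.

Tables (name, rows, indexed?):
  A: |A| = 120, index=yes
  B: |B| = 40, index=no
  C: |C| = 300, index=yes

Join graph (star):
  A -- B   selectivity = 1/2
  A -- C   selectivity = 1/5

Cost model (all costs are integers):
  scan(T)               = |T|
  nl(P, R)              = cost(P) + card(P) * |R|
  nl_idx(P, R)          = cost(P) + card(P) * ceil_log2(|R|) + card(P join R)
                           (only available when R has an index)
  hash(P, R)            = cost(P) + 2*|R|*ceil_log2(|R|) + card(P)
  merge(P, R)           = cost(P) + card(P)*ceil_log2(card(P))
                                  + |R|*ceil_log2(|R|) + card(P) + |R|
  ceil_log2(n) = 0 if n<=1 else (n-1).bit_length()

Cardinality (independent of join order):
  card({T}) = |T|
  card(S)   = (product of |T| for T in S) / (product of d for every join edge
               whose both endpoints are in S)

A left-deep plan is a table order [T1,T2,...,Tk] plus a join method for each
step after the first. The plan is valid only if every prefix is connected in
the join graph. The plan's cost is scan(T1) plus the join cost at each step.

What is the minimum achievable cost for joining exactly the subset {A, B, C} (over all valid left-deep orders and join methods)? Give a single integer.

Selinger DP over subsets of {A,B,C}:
  {A}: scan cost=120, card=120
  {B}: scan cost=40, card=40
  {C}: scan cost=300, card=300
  {AB}: card=2400; try (B,hash)→720, (A,merge)→1280, (B,merge)→1360, (A,hash)→1760, (A,nl_idx)→2720, (A,nl)→4840 …(+1); best=720 via (B,hash)
  {AC}: card=7200; try (A,hash)→2280, (C,merge)→4080, (A,merge)→4260, (C,hash)→5640, (C,nl_idx)→8400, (A,nl_idx)→9600 …(+2); best=2280 via (A,hash)
  {ABC}: card=144000; try (C,hash)→8520, (B,hash)→9960, (C,merge)→34920, (B,merge)→103360, (C,nl_idx)→166320, (B,nl)→290280 …(+1); best=8520 via (C,hash)

8520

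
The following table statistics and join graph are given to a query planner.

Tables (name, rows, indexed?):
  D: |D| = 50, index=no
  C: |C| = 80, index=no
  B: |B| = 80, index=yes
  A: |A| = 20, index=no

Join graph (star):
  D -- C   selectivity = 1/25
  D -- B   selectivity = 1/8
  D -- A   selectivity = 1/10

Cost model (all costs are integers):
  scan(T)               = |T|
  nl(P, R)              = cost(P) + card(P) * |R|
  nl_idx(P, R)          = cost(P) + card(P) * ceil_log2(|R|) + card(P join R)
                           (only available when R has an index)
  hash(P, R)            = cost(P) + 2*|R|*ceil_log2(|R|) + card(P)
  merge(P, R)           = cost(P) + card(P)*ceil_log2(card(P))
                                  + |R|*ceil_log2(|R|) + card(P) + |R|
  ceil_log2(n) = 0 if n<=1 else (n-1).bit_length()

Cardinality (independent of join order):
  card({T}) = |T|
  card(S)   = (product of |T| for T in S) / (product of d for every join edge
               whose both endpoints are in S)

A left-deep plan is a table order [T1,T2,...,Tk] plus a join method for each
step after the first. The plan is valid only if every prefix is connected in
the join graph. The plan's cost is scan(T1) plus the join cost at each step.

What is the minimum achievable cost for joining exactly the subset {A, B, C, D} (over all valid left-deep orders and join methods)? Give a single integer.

Selinger DP over subsets of {A,B,C,D}:
  {D}: scan cost=50, card=50
  {C}: scan cost=80, card=80
  {B}: scan cost=80, card=80
  {A}: scan cost=20, card=20
  {CD}: card=160; try (D,hash)→760, (C,merge)→1040, (D,merge)→1070, (C,hash)→1220, (C,nl)→4050, (D,nl)→4080; best=760 via (D,hash)
  {BD}: card=500; try (D,hash)→760, (B,nl_idx)→900, (B,merge)→1040, (D,merge)→1070, (B,hash)→1220, (B,nl)→4050 …(+1); best=760 via (D,hash)
  {AD}: card=100; try (A,hash)→300, (D,merge)→490, (A,merge)→520, (D,hash)→640, (D,nl)→1020, (A,nl)→1050; best=300 via (A,hash)
  {BCD}: card=1600; try (B,hash)→2040, (C,hash)→2380, (B,merge)→2840, (B,nl_idx)→3480, (C,merge)→6400, (B,nl)→13560 …(+1); best=2040 via (B,hash)
  {ACD}: card=320; try (A,hash)→1120, (C,hash)→1520, (C,merge)→1740, (A,merge)→2320, (A,nl)→3960, (C,nl)→8300; best=1120 via (A,hash)
  {ABD}: card=1000; try (A,hash)→1460, (B,hash)→1520, (B,merge)→1740, (B,nl_idx)→2000, (A,merge)→5880, (B,nl)→8300 …(+1); best=1460 via (A,hash)
  {ABCD}: card=3200; try (B,hash)→2560, (C,hash)→3580, (A,hash)→3840, (B,merge)→4960, (B,nl_idx)→6560, (C,merge)→13100 …(+4); best=2560 via (B,hash)

2560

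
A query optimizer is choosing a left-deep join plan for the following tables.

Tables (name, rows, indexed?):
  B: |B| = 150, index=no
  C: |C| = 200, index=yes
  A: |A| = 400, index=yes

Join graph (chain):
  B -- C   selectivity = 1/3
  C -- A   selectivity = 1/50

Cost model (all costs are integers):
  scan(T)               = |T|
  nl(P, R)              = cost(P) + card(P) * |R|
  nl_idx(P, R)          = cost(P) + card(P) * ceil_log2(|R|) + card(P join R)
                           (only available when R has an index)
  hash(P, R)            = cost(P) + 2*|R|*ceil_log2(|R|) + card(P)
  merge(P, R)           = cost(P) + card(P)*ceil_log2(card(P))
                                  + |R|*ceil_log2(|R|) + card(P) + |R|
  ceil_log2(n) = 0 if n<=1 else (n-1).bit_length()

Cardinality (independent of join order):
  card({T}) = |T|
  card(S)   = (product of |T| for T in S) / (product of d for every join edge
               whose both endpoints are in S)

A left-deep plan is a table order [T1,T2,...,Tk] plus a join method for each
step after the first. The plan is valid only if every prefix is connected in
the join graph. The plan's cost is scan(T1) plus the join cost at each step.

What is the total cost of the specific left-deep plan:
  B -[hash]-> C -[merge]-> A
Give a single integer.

157500

step 1: scan B: cost=150, card=150
step 2: join C via hash
    card(P join C) = 150*200/(3) = 10000
    cost = 150 + 2*200*8 + 150 = 3500
step 3: join A via merge
    card(P join A) = 10000*400/(50) = 80000
    cost = 3500 + 10000*14 + 400*9 + 10000 + 400 = 157500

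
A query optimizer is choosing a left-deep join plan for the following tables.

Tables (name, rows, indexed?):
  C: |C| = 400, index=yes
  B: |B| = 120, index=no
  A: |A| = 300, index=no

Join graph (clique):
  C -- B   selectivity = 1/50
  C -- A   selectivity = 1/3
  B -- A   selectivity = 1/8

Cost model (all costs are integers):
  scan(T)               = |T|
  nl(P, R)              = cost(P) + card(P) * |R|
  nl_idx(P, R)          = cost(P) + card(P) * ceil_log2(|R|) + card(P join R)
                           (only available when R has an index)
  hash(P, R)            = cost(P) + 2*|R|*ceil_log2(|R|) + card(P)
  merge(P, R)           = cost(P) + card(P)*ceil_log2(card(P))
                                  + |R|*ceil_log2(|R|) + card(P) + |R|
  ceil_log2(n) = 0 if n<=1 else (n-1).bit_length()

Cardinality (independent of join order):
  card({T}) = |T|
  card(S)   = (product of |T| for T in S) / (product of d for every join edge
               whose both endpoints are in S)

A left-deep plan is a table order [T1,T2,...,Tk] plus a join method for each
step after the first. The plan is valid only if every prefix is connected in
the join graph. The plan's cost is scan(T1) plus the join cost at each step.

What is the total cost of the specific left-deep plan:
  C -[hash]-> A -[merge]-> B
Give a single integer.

687160

step 1: scan C: cost=400, card=400
step 2: join A via hash
    card(P join A) = 400*300/(3) = 40000
    cost = 400 + 2*300*9 + 400 = 6200
step 3: join B via merge
    card(P join B) = 40000*120/(50*8) = 12000
    cost = 6200 + 40000*16 + 120*7 + 40000 + 120 = 687160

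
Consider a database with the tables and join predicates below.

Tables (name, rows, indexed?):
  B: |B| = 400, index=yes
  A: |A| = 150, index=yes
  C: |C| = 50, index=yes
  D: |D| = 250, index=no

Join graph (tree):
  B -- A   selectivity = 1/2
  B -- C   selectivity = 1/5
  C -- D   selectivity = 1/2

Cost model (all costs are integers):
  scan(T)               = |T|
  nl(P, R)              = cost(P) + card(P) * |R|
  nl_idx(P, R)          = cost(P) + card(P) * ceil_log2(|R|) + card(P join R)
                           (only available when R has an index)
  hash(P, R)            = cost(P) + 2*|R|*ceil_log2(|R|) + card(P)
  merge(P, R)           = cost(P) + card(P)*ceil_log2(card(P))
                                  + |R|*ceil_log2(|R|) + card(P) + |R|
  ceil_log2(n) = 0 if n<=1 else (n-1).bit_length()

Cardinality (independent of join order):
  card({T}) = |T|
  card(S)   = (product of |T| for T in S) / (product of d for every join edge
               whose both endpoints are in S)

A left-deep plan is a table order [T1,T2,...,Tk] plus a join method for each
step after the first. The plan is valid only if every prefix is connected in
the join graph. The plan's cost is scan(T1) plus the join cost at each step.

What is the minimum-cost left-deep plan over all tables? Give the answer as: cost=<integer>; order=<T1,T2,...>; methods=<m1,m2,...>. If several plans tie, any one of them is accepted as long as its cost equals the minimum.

cost=311800; order=B,C,A,D; methods=hash,hash,hash

Selinger DP (subsets sized 1..n):
  {B}: scan cost=400, card=400
  {A}: scan cost=150, card=150
  {C}: scan cost=50, card=50
  {D}: scan cost=250, card=250
  {AB}: card=30000; try (A,hash)→3200, (B,merge)→5500, (A,merge)→5750, (B,hash)→7500, (B,nl_idx)→31500, (A,nl_idx)→33600 …(+2); best=3200 via (A,hash)
  {BC}: card=4000; try (C,hash)→1400, (B,merge)→4400, (B,nl_idx)→4500, (C,merge)→4750, (C,nl_idx)→6800, (B,hash)→7300 …(+2); best=1400 via (C,hash)
  {CD}: card=6250; try (C,hash)→1100, (D,merge)→2650, (C,merge)→2850, (D,hash)→4100, (C,nl_idx)→8000, (D,nl)→12550 …(+1); best=1100 via (C,hash)
  {ABC}: card=300000; try (A,hash)→7800, (C,hash)→33800, (A,merge)→54750, (A,nl_idx)→333400, (C,nl_idx)→483200, (C,merge)→483550 …(+2); best=7800 via (A,hash)
  {BCD}: card=500000; try (D,hash)→9400, (B,hash)→14550, (D,merge)→55650, (B,merge)→92600, (B,nl_idx)→557350, (D,nl)→1001400 …(+1); best=9400 via (D,hash)
  {ABCD}: card=37500000; try (D,hash)→311800, (A,hash)→511800, (D,merge)→6010050, (A,merge)→10010750, (A,nl_idx)→41509400, (D,nl)→75007800 …(+1); best=311800 via (D,hash)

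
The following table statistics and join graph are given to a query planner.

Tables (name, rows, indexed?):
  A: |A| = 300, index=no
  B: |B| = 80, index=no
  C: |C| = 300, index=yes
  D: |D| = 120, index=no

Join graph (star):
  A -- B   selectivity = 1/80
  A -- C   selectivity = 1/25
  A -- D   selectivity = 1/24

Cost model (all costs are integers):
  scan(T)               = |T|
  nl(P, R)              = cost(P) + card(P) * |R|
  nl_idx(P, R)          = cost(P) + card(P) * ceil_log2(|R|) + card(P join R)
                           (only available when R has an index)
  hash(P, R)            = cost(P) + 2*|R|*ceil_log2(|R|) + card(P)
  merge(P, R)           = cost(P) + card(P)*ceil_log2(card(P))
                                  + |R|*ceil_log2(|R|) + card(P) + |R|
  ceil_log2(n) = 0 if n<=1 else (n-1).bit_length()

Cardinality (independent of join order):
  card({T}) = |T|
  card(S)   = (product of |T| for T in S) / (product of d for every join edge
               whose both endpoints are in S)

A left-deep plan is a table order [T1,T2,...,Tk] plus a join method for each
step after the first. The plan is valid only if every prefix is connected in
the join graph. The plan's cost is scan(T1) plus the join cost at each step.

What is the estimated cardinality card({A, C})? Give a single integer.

3600

Tables in S: A(300), C(300)
Edges inside S: A-C(d=25)
numerator = 300 * 300 = 90000
denominator = 25 = 25
card(S) = 90000 / 25 = 3600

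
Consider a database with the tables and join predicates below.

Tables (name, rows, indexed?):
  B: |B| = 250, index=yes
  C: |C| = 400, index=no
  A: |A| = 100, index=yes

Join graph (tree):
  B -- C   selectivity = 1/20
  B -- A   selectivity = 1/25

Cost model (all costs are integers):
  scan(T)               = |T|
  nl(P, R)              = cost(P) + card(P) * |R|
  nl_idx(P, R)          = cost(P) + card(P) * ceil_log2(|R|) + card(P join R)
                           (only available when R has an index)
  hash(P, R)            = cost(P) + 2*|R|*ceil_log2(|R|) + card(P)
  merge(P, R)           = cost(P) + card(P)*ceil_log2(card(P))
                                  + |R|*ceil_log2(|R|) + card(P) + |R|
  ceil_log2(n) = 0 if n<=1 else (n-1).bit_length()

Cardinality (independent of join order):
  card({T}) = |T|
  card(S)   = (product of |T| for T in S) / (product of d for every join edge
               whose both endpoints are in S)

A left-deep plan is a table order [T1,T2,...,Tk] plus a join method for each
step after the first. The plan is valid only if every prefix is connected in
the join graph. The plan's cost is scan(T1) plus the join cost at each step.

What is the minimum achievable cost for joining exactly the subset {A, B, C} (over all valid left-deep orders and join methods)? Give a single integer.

10100

Selinger DP over subsets of {A,B,C}:
  {B}: scan cost=250, card=250
  {C}: scan cost=400, card=400
  {A}: scan cost=100, card=100
  {BC}: card=5000; try (B,hash)→4800, (C,merge)→6500, (B,merge)→6650, (C,hash)→7700, (B,nl_idx)→8600, (C,nl)→100250 …(+1); best=4800 via (B,hash)
  {AB}: card=1000; try (B,nl_idx)→1900, (A,hash)→1900, (A,nl_idx)→3000, (B,merge)→3150, (A,merge)→3300, (B,hash)→4200 …(+2); best=1900 via (B,nl_idx)
  {ABC}: card=20000; try (C,hash)→10100, (A,hash)→11200, (C,merge)→16900, (A,nl_idx)→59800, (A,merge)→75600, (C,nl)→401900 …(+1); best=10100 via (C,hash)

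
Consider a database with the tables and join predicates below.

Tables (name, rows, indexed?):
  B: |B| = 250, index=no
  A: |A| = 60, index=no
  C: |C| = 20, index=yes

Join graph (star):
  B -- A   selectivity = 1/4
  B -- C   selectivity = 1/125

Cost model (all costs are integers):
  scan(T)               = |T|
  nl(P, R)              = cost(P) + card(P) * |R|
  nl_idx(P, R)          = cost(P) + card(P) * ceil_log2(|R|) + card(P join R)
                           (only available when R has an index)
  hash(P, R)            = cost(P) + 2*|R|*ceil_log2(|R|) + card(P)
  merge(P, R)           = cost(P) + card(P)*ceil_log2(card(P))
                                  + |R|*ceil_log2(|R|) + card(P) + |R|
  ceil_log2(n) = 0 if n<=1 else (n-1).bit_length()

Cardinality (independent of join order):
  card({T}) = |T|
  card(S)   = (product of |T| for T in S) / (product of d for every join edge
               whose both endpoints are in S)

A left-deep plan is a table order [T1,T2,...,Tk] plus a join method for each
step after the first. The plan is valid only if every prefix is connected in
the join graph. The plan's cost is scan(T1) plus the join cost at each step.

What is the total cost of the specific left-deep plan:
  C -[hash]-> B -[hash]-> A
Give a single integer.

step 1: scan C: cost=20, card=20
step 2: join B via hash
    card(P join B) = 20*250/(125) = 40
    cost = 20 + 2*250*8 + 20 = 4040
step 3: join A via hash
    card(P join A) = 40*60/(4) = 600
    cost = 4040 + 2*60*6 + 40 = 4800

4800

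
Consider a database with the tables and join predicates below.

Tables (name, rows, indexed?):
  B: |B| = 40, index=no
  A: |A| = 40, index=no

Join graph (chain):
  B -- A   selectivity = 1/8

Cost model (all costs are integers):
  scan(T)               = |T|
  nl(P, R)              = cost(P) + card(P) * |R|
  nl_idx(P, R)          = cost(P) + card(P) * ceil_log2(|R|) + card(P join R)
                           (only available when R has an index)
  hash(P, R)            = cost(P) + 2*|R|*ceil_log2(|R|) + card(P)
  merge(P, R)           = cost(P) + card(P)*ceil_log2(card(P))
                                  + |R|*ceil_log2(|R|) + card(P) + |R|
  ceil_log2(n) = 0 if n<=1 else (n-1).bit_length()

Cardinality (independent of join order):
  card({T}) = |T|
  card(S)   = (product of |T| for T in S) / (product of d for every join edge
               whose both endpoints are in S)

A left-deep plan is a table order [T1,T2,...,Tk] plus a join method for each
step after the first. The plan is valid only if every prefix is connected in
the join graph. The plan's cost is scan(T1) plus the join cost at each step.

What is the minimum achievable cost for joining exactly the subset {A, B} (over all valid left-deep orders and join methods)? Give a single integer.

560

Selinger DP over subsets of {A,B}:
  {B}: scan cost=40, card=40
  {A}: scan cost=40, card=40
  {AB}: card=200; try (B,hash)→560, (A,hash)→560, (B,merge)→600, (A,merge)→600, (B,nl)→1640, (A,nl)→1640; best=560 via (B,hash)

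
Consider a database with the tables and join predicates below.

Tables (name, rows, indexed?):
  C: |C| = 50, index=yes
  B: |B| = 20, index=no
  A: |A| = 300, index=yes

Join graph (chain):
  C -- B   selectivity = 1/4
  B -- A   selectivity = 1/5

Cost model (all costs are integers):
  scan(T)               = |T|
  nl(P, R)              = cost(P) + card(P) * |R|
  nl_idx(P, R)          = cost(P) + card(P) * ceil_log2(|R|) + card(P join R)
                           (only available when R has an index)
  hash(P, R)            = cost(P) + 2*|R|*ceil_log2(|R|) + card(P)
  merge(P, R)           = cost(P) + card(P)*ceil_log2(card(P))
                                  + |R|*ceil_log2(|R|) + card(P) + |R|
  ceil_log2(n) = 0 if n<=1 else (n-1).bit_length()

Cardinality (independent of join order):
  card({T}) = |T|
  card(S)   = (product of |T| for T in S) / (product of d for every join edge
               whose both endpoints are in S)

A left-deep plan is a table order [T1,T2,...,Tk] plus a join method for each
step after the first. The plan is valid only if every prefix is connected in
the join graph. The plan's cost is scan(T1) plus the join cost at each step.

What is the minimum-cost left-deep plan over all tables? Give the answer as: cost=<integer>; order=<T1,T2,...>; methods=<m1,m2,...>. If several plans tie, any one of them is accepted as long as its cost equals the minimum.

Selinger DP (subsets sized 1..n):
  {C}: scan cost=50, card=50
  {B}: scan cost=20, card=20
  {A}: scan cost=300, card=300
  {BC}: card=250; try (B,hash)→300, (C,nl_idx)→390, (C,merge)→490, (B,merge)→520, (C,hash)→640, (C,nl)→1020 …(+1); best=300 via (B,hash)
  {AB}: card=1200; try (B,hash)→800, (A,nl_idx)→1400, (A,merge)→3140, (B,merge)→3420, (A,hash)→5440, (A,nl)→6020 …(+1); best=800 via (B,hash)
  {ABC}: card=15000; try (C,hash)→2600, (A,merge)→5550, (A,hash)→5950, (C,merge)→15550, (A,nl_idx)→17550, (C,nl_idx)→23000 …(+2); best=2600 via (C,hash)

cost=2600; order=A,B,C; methods=hash,hash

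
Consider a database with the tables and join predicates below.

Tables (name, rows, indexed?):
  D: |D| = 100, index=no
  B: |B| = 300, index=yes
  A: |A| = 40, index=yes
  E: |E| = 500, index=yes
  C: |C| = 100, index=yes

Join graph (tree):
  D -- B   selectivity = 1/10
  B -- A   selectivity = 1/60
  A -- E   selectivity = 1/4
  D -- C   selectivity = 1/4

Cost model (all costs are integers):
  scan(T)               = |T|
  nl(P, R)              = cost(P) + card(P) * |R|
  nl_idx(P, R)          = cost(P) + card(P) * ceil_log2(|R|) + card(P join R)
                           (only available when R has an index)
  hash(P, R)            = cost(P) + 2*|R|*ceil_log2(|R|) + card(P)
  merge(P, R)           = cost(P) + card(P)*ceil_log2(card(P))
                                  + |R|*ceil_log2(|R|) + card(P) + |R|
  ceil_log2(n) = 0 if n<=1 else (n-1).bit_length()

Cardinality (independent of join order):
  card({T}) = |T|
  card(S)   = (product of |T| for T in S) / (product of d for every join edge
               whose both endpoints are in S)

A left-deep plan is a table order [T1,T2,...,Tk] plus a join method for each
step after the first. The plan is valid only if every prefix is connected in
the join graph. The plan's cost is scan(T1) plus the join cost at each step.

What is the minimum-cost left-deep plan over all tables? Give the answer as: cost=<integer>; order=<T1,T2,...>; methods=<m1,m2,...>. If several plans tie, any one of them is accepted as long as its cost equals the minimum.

Selinger DP (subsets sized 1..n):
  {D}: scan cost=100, card=100
  {B}: scan cost=300, card=300
  {A}: scan cost=40, card=40
  {E}: scan cost=500, card=500
  {C}: scan cost=100, card=100
  {BD}: card=3000; try (D,hash)→2000, (B,merge)→3900, (B,nl_idx)→4000, (D,merge)→4100, (B,hash)→5600, (B,nl)→30100 …(+1); best=2000 via (D,hash)
  {CD}: card=2500; try (D,hash)→1600, (C,hash)→1600, (D,merge)→1700, (C,merge)→1700, (C,nl_idx)→3300, (D,nl)→10100 …(+1); best=1600 via (D,hash)
  {AB}: card=200; try (B,nl_idx)→600, (A,hash)→1080, (A,nl_idx)→2300, (B,merge)→3320, (A,merge)→3580, (B,hash)→5480 …(+2); best=600 via (B,nl_idx)
  {AE}: card=5000; try (A,hash)→1480, (E,merge)→5320, (E,nl_idx)→5400, (A,merge)→5780, (A,nl_idx)→8500, (E,hash)→9080 …(+2); best=1480 via (A,hash)
  {ABD}: card=2000; try (D,hash)→2200, (D,merge)→3200, (A,hash)→5480, (D,nl)→20600, (A,nl_idx)→22000, (A,merge)→41280 …(+1); best=2200 via (D,hash)
  {BCD}: card=75000; try (C,hash)→6400, (B,hash)→9500, (B,merge)→37100, (C,merge)→41800, (C,nl_idx)→98000, (B,nl_idx)→99100 …(+2); best=6400 via (C,hash)
  {ABE}: card=25000; try (E,merge)→7400, (E,hash)→9800, (B,hash)→11880, (E,nl_idx)→27400, (B,nl_idx)→71480, (B,merge)→74480 …(+2); best=7400 via (E,merge)
  {ABDE}: card=250000; try (E,hash)→13200, (E,merge)→31200, (D,hash)→33800, (E,nl_idx)→270200, (D,merge)→408200, (E,nl)→1002200 …(+1); best=13200 via (E,hash)
  {ABCD}: card=50000; try (C,hash)→5600, (C,merge)→27000, (C,nl_idx)→66200, (A,hash)→81880, (C,nl)→202200, (A,nl_idx)→506400 …(+2); best=5600 via (C,hash)
  {ABCDE}: card=6250000; try (E,hash)→64600, (C,hash)→264600, (E,merge)→860600, (C,merge)→4764000, (E,nl_idx)→6705600, (C,nl_idx)→8013200 …(+2); best=64600 via (E,hash)

cost=64600; order=A,B,D,C,E; methods=nl_idx,hash,hash,hash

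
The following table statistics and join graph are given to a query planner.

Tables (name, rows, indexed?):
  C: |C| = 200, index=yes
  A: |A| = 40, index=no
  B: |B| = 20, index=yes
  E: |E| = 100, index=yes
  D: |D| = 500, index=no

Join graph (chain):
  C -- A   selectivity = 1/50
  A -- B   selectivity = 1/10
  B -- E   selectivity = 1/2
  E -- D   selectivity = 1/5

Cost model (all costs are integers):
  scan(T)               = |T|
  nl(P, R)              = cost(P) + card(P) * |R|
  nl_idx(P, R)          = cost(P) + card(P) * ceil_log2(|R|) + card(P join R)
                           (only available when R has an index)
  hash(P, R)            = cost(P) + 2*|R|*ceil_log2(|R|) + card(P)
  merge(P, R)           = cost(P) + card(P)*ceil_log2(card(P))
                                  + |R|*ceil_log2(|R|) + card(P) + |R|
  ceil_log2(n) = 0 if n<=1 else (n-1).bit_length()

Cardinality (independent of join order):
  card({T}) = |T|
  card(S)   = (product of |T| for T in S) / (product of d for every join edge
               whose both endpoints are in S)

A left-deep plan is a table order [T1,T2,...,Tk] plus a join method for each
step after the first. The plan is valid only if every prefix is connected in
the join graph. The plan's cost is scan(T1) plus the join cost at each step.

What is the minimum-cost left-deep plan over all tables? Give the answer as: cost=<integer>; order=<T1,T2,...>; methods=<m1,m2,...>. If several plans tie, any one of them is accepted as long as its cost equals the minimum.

cost=27600; order=A,C,B,E,D; methods=nl_idx,hash,hash,hash

Selinger DP (subsets sized 1..n):
  {C}: scan cost=200, card=200
  {A}: scan cost=40, card=40
  {B}: scan cost=20, card=20
  {E}: scan cost=100, card=100
  {D}: scan cost=500, card=500
  {AC}: card=160; try (C,nl_idx)→520, (A,hash)→880, (C,merge)→2120, (A,merge)→2280, (C,hash)→3280, (C,nl)→8040 …(+1); best=520 via (C,nl_idx)
  {AB}: card=80; try (B,hash)→280, (B,nl_idx)→320, (A,merge)→420, (B,merge)→440, (A,hash)→520, (A,nl)→820 …(+1); best=280 via (B,hash)
  {BE}: card=1000; try (B,hash)→400, (E,merge)→940, (B,merge)→1020, (E,nl_idx)→1160, (E,hash)→1440, (B,nl_idx)→1600 …(+2); best=400 via (B,hash)
  {DE}: card=10000; try (E,hash)→2400, (D,merge)→5900, (E,merge)→6300, (D,hash)→9200, (E,nl_idx)→14000, (D,nl)→50100 …(+1); best=2400 via (E,hash)
  {ABC}: card=320; try (B,hash)→880, (C,nl_idx)→1240, (B,nl_idx)→1640, (B,merge)→2080, (C,merge)→2720, (C,hash)→3560 …(+2); best=880 via (B,hash)
  {ABE}: card=4000; try (E,merge)→1720, (E,hash)→1760, (A,hash)→1880, (E,nl_idx)→4840, (E,nl)→8280, (A,merge)→11680 …(+1); best=1720 via (E,merge)
  {BDE}: card=100000; try (D,hash)→10400, (B,hash)→12600, (D,merge)→16400, (B,nl_idx)→152400, (B,merge)→152520, (B,nl)→202400 …(+1); best=10400 via (D,hash)
  {ABCE}: card=16000; try (E,hash)→2600, (E,merge)→4880, (C,hash)→8920, (E,nl_idx)→19120, (E,nl)→32880, (C,nl_idx)→49720 …(+2); best=2600 via (E,hash)
  {ABDE}: card=400000; try (D,hash)→14720, (D,merge)→58720, (A,hash)→110880, (A,merge)→1810680, (D,nl)→2001720, (A,nl)→4010400; best=14720 via (D,hash)
  {ABCDE}: card=1600000; try (D,hash)→27600, (D,merge)→247600, (C,hash)→417920, (C,nl_idx)→4814720, (D,nl)→8002600, (C,merge)→8016520 …(+1); best=27600 via (D,hash)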